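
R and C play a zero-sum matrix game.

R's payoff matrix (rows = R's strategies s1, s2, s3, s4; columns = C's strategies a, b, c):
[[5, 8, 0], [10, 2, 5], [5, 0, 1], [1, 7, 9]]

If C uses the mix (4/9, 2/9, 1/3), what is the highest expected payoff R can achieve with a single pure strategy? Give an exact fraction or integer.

59/9

s1: (5)·(4/9) + (8)·(2/9) + (0)·(1/3) = 4.
s2: (10)·(4/9) + (2)·(2/9) + (5)·(1/3) = 59/9.
s3: (5)·(4/9) + (0)·(2/9) + (1)·(1/3) = 23/9.
s4: (1)·(4/9) + (7)·(2/9) + (9)·(1/3) = 5.
The best pure response is s2 with expected payoff 59/9.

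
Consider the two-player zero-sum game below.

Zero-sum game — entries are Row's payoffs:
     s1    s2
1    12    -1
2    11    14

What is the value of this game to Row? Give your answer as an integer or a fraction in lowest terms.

179/16

Row minima are -1 and 11, so Row's maximin is 11; column maxima are 12 and 14, so Column's minimax is 12. These differ, so the equilibrium is in mixed strategies.
Let Row play 1 with probability p. Column is indifferent when 12p + 11(1−p) = −p + 14(1−p), giving p = 3/16.
Let Column play s1 with probability q. Row is indifferent when 12q − (1−q) = 11q + 14(1−q), giving q = 15/16.
The value is 12·(15/16) + (-1)·(1/16) = 179/16.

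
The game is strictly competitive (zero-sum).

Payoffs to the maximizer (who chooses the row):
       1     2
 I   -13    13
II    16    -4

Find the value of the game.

78/23

Row minima are -13 and -4, so the maximizer's maximin is -4; column maxima are 16 and 13, so the minimizer's minimax is 13. These differ, so the equilibrium is in mixed strategies.
Let the maximizer play I with probability p. The minimizer is indifferent when −13p + 16(1−p) = 13p − 4(1−p), giving p = 10/23.
Let the minimizer play 1 with probability q. The maximizer is indifferent when −13q + 13(1−q) = 16q − 4(1−q), giving q = 17/46.
The value is -13·(17/46) + (13)·(29/46) = 78/23.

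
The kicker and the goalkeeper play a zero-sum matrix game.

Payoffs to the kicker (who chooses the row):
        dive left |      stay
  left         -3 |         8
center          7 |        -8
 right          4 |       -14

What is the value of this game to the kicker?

Row right is strictly dominated by row center, so the kicker never plays it.
The remaining 2×2 game on (left, center) × (dive left, stay) has no saddle point. Let the kicker play left with probability p; indifference gives −3p + 7(1−p) = 8p − 8(1−p), so p = 15/26.
Similarly the goalkeeper's optimal q on dive left is 8/13, and the value is -3·(8/13) + (8)·(5/13) = 16/13.

16/13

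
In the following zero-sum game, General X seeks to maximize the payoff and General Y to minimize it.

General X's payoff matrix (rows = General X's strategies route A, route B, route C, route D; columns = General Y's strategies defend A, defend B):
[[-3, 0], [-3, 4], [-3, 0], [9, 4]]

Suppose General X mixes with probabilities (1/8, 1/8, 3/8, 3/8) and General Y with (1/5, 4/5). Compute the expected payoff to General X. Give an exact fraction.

Against (1/5, 4/5), each row's expected payoff is route A: -3/5; route B: 13/5; route C: -3/5; route D: 5.
Taking the (1/8, 1/8, 3/8, 3/8)-weighted average: (1/8)·(-3/5) + (1/8)·(13/5) + (3/8)·(-3/5) + (3/8)·(5) = 19/10.

19/10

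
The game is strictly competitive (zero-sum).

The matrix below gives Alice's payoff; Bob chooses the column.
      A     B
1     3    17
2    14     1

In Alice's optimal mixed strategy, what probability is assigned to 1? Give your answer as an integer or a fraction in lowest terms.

Row minima are 3 and 1, so Alice's maximin is 3; column maxima are 14 and 17, so Bob's minimax is 14. These differ, so the equilibrium is in mixed strategies.
Let Alice play 1 with probability p. Bob is indifferent when 3p + 14(1−p) = 17p + (1−p), giving p = 13/27.

13/27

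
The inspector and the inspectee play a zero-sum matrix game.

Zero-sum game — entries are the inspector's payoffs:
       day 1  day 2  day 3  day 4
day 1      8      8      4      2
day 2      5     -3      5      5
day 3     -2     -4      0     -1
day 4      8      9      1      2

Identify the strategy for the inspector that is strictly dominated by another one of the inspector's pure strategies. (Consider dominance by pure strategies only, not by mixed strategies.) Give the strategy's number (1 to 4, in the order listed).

Compare day 3 with day 1: 8 > -2, 8 > -4, 4 > 0, 2 > -1.
So day 1 strictly dominates day 3 for the inspector; day 3 is strictly dominated.

3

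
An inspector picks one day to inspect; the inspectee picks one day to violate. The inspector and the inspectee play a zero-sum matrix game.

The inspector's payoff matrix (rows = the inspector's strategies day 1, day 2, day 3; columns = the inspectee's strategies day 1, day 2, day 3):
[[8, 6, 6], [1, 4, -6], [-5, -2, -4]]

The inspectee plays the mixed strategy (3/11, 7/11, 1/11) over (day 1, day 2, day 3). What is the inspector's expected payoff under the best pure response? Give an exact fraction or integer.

day 1: (8)·(3/11) + (6)·(7/11) + (6)·(1/11) = 72/11.
day 2: (1)·(3/11) + (4)·(7/11) + (-6)·(1/11) = 25/11.
day 3: (-5)·(3/11) + (-2)·(7/11) + (-4)·(1/11) = -3.
The best pure response is day 1 with expected payoff 72/11.

72/11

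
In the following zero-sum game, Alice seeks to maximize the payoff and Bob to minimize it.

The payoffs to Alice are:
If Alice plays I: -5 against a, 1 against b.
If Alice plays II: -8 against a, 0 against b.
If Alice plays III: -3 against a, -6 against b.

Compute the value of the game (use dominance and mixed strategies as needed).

Row II is strictly dominated by row I, so Alice never plays it.
The remaining 2×2 game on (I, III) × (a, b) has no saddle point. Let Alice play I with probability p; indifference gives −5p − 3(1−p) = p − 6(1−p), so p = 1/3.
Similarly Bob's optimal q on a is 7/9, and the value is -5·(7/9) + (1)·(2/9) = -11/3.

-11/3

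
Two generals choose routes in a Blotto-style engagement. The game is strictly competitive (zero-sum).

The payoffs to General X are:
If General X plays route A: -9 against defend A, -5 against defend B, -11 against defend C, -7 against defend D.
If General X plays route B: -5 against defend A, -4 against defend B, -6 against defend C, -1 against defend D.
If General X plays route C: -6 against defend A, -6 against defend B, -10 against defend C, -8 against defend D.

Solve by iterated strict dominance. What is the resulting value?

Row route A is strictly dominated by row route B (-5>-9, -4>-5, -6>-11, -1>-7); eliminate route A.
Column defend B is strictly dominated by defend C for General Y (-6<-4, -10<-6); eliminate defend B.
Row route C is strictly dominated by row route B (-5>-6, -6>-10, -1>-8); eliminate route C.
Column defend A is strictly dominated by defend C for General Y (-6<-5); eliminate defend A.
Column defend D is strictly dominated by defend C for General Y (-6<-1); eliminate defend D.
Only (route B, defend C) remains, with payoff -6.

-6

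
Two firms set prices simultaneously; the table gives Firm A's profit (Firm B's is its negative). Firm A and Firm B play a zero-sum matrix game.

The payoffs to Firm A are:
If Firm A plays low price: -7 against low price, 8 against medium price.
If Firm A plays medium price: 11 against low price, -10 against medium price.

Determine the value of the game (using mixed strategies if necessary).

1/2

Row minima are -7 and -10, so Firm A's maximin is -7; column maxima are 11 and 8, so Firm B's minimax is 8. These differ, so the equilibrium is in mixed strategies.
Let Firm A play low price with probability p. Firm B is indifferent when −7p + 11(1−p) = 8p − 10(1−p), giving p = 7/12.
Let Firm B play low price with probability q. Firm A is indifferent when −7q + 8(1−q) = 11q − 10(1−q), giving q = 1/2.
The value is -7·(1/2) + (8)·(1/2) = 1/2.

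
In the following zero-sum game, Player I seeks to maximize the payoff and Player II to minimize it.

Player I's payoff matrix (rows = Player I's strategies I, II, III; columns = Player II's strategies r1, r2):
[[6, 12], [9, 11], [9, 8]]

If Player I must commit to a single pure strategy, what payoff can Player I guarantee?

9

The worst-case payoff for each row is I: 6, II: 9, III: 8.
The best of these is 9.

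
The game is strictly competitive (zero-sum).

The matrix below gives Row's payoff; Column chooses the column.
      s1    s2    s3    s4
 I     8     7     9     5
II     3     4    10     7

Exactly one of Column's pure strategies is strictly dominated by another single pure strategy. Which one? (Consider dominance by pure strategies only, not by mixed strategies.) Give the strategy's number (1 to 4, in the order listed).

Column prefers columns that give Row less. Compare s3 with s1: 8 < 9, 3 < 10.
So s1 strictly dominates s3 for Column; s3 is strictly dominated.

3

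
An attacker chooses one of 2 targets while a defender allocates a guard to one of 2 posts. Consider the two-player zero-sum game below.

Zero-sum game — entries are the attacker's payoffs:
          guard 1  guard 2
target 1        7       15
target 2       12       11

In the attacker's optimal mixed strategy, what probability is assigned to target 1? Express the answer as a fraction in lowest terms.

1/9

Row minima are 7 and 11, so the attacker's maximin is 11; column maxima are 12 and 15, so the defender's minimax is 12. These differ, so the equilibrium is in mixed strategies.
Let the attacker play target 1 with probability p. The defender is indifferent when 7p + 12(1−p) = 15p + 11(1−p), giving p = 1/9.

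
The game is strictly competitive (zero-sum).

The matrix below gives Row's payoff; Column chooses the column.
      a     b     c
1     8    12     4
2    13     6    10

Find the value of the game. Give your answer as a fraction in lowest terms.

8

Column a is strictly dominated by c for Column (it gives Row more in every row).
The remaining 2×2 game on (1, 2) × (b, c) has no saddle point. Let Row play 1 with probability p; indifference gives 12p + 6(1−p) = 4p + 10(1−p), so p = 1/3.
Similarly Column's optimal q on b is 1/2, and the value is 12·(1/2) + (4)·(1/2) = 8.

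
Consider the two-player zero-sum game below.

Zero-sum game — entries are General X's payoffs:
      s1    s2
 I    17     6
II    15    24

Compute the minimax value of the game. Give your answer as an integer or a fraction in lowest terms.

Row minima are 6 and 15, so General X's maximin is 15; column maxima are 17 and 24, so General Y's minimax is 17. These differ, so the equilibrium is in mixed strategies.
Let General X play I with probability p. General Y is indifferent when 17p + 15(1−p) = 6p + 24(1−p), giving p = 9/20.
Let General Y play s1 with probability q. General X is indifferent when 17q + 6(1−q) = 15q + 24(1−q), giving q = 9/10.
The value is 17·(9/10) + (6)·(1/10) = 159/10.

159/10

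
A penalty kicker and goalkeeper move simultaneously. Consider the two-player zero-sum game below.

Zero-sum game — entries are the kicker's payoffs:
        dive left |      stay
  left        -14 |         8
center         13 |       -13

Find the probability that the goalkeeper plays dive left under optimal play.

Row minima are -14 and -13, so the kicker's maximin is -13; column maxima are 13 and 8, so the goalkeeper's minimax is 8. These differ, so the equilibrium is in mixed strategies.
Let the goalkeeper play dive left with probability q. The kicker is indifferent when −14q + 8(1−q) = 13q − 13(1−q), giving q = 7/16.

7/16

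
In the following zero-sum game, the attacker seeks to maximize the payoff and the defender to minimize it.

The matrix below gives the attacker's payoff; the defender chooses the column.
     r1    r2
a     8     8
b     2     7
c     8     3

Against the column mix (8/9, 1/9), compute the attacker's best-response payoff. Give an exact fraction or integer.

a: (8)·(8/9) + (8)·(1/9) = 8.
b: (2)·(8/9) + (7)·(1/9) = 23/9.
c: (8)·(8/9) + (3)·(1/9) = 67/9.
The best pure response is a with expected payoff 8.

8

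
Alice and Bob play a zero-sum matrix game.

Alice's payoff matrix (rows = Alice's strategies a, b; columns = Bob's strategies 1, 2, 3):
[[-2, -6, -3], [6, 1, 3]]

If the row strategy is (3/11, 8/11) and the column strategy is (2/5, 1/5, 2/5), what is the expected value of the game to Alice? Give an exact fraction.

104/55

Against (2/5, 1/5, 2/5), each row's expected payoff is a: -16/5; b: 19/5.
Taking the (3/11, 8/11)-weighted average: (3/11)·(-16/5) + (8/11)·(19/5) = 104/55.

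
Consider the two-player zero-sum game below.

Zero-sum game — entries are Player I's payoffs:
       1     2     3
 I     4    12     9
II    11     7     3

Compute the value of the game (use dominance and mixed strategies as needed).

Column 2 is strictly dominated by 3 for Player II (it gives Player I more in every row).
The remaining 2×2 game on (I, II) × (1, 3) has no saddle point. Let Player I play I with probability p; indifference gives 4p + 11(1−p) = 9p + 3(1−p), so p = 8/13.
Similarly Player II's optimal q on 1 is 6/13, and the value is 4·(6/13) + (9)·(7/13) = 87/13.

87/13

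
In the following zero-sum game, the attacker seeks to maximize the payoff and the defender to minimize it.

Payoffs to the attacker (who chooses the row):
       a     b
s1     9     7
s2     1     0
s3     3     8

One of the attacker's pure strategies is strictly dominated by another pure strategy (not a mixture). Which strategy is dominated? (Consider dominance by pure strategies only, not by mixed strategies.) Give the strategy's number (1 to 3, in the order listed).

Compare s2 with s1: 9 > 1, 7 > 0.
So s1 strictly dominates s2 for the attacker; s2 is strictly dominated.

2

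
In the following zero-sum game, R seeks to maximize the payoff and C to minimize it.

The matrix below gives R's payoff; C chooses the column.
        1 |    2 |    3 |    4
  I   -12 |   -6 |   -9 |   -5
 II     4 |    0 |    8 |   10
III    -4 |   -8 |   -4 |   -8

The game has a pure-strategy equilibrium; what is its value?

0

Row minima: -12, 0, -8 → R's maximin is 0.
Column maxima: 4, 0, 8, 10 → C's minimax is 0.
They coincide at (II, 2), so the value is 0.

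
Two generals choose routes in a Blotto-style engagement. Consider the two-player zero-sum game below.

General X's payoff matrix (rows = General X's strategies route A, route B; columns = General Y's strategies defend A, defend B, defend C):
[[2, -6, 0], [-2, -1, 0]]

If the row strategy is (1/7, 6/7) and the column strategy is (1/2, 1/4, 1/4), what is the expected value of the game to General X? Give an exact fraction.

Against (1/2, 1/4, 1/4), each row's expected payoff is route A: -1/2; route B: -5/4.
Taking the (1/7, 6/7)-weighted average: (1/7)·(-1/2) + (6/7)·(-5/4) = -8/7.

-8/7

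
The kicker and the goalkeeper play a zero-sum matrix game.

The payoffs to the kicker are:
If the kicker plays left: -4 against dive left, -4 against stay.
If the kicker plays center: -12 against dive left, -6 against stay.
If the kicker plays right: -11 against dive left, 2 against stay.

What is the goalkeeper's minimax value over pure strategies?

The worst case (largest entry) in each column is dive left: -4, stay: 2.
The best (smallest) of these is -4.

-4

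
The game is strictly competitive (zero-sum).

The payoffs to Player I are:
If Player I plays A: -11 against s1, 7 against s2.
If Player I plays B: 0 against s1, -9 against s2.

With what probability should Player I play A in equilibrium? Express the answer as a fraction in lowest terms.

1/3

Row minima are -11 and -9, so Player I's maximin is -9; column maxima are 0 and 7, so Player II's minimax is 0. These differ, so the equilibrium is in mixed strategies.
Let Player I play A with probability p. Player II is indifferent when −11p = 7p − 9(1−p), giving p = 1/3.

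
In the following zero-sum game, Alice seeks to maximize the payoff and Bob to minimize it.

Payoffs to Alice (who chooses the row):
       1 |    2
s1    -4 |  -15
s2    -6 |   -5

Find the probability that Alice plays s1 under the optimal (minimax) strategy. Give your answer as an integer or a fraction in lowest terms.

Row minima are -15 and -6, so Alice's maximin is -6; column maxima are -4 and -5, so Bob's minimax is -5. These differ, so the equilibrium is in mixed strategies.
Let Alice play s1 with probability p. Bob is indifferent when −4p − 6(1−p) = −15p − 5(1−p), giving p = 1/12.

1/12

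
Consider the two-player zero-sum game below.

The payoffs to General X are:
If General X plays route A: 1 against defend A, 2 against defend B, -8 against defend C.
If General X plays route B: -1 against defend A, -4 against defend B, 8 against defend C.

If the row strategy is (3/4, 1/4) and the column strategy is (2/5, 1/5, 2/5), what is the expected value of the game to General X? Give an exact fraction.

-13/10

Against (2/5, 1/5, 2/5), each row's expected payoff is route A: -12/5; route B: 2.
Taking the (3/4, 1/4)-weighted average: (3/4)·(-12/5) + (1/4)·(2) = -13/10.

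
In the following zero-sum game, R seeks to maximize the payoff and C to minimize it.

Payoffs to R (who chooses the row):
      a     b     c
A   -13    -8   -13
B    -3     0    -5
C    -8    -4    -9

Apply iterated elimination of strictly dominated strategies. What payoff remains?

-5

Row A is strictly dominated by row B (-3>-13, 0>-8, -5>-13); eliminate A.
Column b is strictly dominated by a for C (-3<0, -8<-4); eliminate b.
Row C is strictly dominated by row B (-3>-8, -5>-9); eliminate C.
Column a is strictly dominated by c for C (-5<-3); eliminate a.
Only (B, c) remains, with payoff -5.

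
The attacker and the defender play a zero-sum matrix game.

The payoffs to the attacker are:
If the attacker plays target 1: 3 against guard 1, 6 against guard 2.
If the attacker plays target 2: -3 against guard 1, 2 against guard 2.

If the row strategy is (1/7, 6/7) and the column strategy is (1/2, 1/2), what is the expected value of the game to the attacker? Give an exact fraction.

Against (1/2, 1/2), each row's expected payoff is target 1: 9/2; target 2: -1/2.
Taking the (1/7, 6/7)-weighted average: (1/7)·(9/2) + (6/7)·(-1/2) = 3/14.

3/14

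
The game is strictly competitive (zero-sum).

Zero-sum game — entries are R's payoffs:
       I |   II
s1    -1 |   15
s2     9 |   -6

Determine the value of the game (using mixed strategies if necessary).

129/31

Row minima are -1 and -6, so R's maximin is -1; column maxima are 9 and 15, so C's minimax is 9. These differ, so the equilibrium is in mixed strategies.
Let R play s1 with probability p. C is indifferent when −p + 9(1−p) = 15p − 6(1−p), giving p = 15/31.
Let C play I with probability q. R is indifferent when −q + 15(1−q) = 9q − 6(1−q), giving q = 21/31.
The value is -1·(21/31) + (15)·(10/31) = 129/31.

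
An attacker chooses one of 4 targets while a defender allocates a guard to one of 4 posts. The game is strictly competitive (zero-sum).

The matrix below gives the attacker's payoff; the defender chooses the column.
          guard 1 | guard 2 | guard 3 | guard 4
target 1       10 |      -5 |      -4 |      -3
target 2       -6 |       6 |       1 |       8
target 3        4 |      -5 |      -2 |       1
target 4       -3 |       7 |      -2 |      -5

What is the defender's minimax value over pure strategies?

The worst case (largest entry) in each column is guard 1: 10, guard 2: 7, guard 3: 1, guard 4: 8.
The best (smallest) of these is 1.

1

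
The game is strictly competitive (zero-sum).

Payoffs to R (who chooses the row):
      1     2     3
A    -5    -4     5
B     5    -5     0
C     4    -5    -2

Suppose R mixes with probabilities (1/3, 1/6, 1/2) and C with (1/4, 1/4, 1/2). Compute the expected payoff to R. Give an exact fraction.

Against (1/4, 1/4, 1/2), each row's expected payoff is A: 1/4; B: 0; C: -5/4.
Taking the (1/3, 1/6, 1/2)-weighted average: (1/3)·(1/4) + (1/6)·(0) + (1/2)·(-5/4) = -13/24.

-13/24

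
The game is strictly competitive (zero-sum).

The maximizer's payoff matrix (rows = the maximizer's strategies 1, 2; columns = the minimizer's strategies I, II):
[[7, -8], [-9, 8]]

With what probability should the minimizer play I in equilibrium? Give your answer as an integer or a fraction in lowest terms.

1/2

Row minima are -8 and -9, so the maximizer's maximin is -8; column maxima are 7 and 8, so the minimizer's minimax is 7. These differ, so the equilibrium is in mixed strategies.
Let the minimizer play I with probability q. The maximizer is indifferent when 7q − 8(1−q) = −9q + 8(1−q), giving q = 1/2.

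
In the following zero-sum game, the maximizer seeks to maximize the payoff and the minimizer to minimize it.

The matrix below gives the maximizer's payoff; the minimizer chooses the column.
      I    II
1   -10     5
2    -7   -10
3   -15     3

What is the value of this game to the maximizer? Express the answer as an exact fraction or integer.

Row 3 is strictly dominated by row 1, so the maximizer never plays it.
The remaining 2×2 game on (1, 2) × (I, II) has no saddle point. Let the maximizer play 1 with probability p; indifference gives −10p − 7(1−p) = 5p − 10(1−p), so p = 1/6.
Similarly the minimizer's optimal q on I is 5/6, and the value is -10·(5/6) + (5)·(1/6) = -15/2.

-15/2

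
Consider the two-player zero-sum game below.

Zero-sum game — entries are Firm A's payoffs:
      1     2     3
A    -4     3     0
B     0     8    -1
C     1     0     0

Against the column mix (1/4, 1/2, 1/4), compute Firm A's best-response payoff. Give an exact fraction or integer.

A: (-4)·(1/4) + (3)·(1/2) + (0)·(1/4) = 1/2.
B: (0)·(1/4) + (8)·(1/2) + (-1)·(1/4) = 15/4.
C: (1)·(1/4) + (0)·(1/2) + (0)·(1/4) = 1/4.
The best pure response is B with expected payoff 15/4.

15/4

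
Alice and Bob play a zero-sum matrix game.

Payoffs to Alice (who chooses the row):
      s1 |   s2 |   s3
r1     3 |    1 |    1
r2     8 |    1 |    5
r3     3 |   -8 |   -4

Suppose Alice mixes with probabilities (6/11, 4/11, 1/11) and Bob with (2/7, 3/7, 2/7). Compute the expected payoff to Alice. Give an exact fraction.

Against (2/7, 3/7, 2/7), each row's expected payoff is r1: 11/7; r2: 29/7; r3: -26/7.
Taking the (6/11, 4/11, 1/11)-weighted average: (6/11)·(11/7) + (4/11)·(29/7) + (1/11)·(-26/7) = 156/77.

156/77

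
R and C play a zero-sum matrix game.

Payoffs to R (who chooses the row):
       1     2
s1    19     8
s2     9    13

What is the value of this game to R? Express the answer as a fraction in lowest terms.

35/3

Row minima are 8 and 9, so R's maximin is 9; column maxima are 19 and 13, so C's minimax is 13. These differ, so the equilibrium is in mixed strategies.
Let R play s1 with probability p. C is indifferent when 19p + 9(1−p) = 8p + 13(1−p), giving p = 4/15.
Let C play 1 with probability q. R is indifferent when 19q + 8(1−q) = 9q + 13(1−q), giving q = 1/3.
The value is 19·(1/3) + (8)·(2/3) = 35/3.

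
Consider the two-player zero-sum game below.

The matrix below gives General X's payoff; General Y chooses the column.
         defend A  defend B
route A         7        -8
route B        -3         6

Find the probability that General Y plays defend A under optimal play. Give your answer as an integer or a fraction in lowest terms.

7/12

Row minima are -8 and -3, so General X's maximin is -3; column maxima are 7 and 6, so General Y's minimax is 6. These differ, so the equilibrium is in mixed strategies.
Let General Y play defend A with probability q. General X is indifferent when 7q − 8(1−q) = −3q + 6(1−q), giving q = 7/12.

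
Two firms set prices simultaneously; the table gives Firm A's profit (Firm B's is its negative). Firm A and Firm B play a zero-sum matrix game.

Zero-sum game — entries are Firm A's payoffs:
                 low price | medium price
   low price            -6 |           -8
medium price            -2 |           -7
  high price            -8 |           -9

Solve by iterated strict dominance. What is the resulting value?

-7

Row high price is strictly dominated by row low price (-6>-8, -8>-9); eliminate high price.
Column low price is strictly dominated by medium price for Firm B (-8<-6, -7<-2); eliminate low price.
Row low price is strictly dominated by row medium price (-7>-8); eliminate low price.
Only (medium price, medium price) remains, with payoff -7.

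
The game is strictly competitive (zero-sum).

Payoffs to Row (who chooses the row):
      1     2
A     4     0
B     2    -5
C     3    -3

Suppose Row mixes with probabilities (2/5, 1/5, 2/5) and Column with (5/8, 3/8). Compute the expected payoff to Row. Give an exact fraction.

Against (5/8, 3/8), each row's expected payoff is A: 5/2; B: -5/8; C: 3/4.
Taking the (2/5, 1/5, 2/5)-weighted average: (2/5)·(5/2) + (1/5)·(-5/8) + (2/5)·(3/4) = 47/40.

47/40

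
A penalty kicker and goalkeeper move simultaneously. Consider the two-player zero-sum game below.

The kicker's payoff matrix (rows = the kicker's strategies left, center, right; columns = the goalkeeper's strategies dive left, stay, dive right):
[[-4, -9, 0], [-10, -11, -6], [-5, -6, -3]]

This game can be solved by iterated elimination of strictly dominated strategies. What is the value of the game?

Row center is strictly dominated by row left (-4>-10, -9>-11, 0>-6); eliminate center.
Column dive left is strictly dominated by stay for the goalkeeper (-9<-4, -6<-5); eliminate dive left.
Column dive right is strictly dominated by stay for the goalkeeper (-9<0, -6<-3); eliminate dive right.
Row left is strictly dominated by row right (-6>-9); eliminate left.
Only (right, stay) remains, with payoff -6.

-6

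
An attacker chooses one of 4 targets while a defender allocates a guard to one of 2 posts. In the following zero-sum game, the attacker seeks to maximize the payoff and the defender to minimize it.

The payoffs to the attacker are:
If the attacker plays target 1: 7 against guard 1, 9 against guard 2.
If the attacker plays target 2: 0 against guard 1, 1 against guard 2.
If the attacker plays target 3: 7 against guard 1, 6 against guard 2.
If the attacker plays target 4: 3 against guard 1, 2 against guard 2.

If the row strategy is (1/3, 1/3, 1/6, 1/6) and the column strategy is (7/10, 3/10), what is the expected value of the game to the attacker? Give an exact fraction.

21/5

Against (7/10, 3/10), each row's expected payoff is target 1: 38/5; target 2: 3/10; target 3: 67/10; target 4: 27/10.
Taking the (1/3, 1/3, 1/6, 1/6)-weighted average: (1/3)·(38/5) + (1/3)·(3/10) + (1/6)·(67/10) + (1/6)·(27/10) = 21/5.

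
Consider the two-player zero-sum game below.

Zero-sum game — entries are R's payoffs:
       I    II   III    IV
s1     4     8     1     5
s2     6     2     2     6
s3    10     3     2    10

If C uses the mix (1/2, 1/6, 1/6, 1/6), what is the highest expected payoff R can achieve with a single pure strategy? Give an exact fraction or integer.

s1: (4)·(1/2) + (8)·(1/6) + (1)·(1/6) + (5)·(1/6) = 13/3.
s2: (6)·(1/2) + (2)·(1/6) + (2)·(1/6) + (6)·(1/6) = 14/3.
s3: (10)·(1/2) + (3)·(1/6) + (2)·(1/6) + (10)·(1/6) = 15/2.
The best pure response is s3 with expected payoff 15/2.

15/2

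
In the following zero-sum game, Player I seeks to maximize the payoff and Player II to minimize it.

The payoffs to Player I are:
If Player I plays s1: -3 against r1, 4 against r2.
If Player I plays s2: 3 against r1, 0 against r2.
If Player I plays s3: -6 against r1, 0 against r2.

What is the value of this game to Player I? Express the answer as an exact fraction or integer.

6/5

Row s3 is strictly dominated by row s1, so Player I never plays it.
The remaining 2×2 game on (s1, s2) × (r1, r2) has no saddle point. Let Player I play s1 with probability p; indifference gives −3p + 3(1−p) = 4p, so p = 3/10.
Similarly Player II's optimal q on r1 is 2/5, and the value is -3·(2/5) + (4)·(3/5) = 6/5.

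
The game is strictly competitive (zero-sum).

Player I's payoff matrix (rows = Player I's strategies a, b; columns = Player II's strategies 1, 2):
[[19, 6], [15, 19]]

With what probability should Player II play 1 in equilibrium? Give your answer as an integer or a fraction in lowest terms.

Row minima are 6 and 15, so Player I's maximin is 15; column maxima are 19 and 19, so Player II's minimax is 19. These differ, so the equilibrium is in mixed strategies.
Let Player II play 1 with probability q. Player I is indifferent when 19q + 6(1−q) = 15q + 19(1−q), giving q = 13/17.

13/17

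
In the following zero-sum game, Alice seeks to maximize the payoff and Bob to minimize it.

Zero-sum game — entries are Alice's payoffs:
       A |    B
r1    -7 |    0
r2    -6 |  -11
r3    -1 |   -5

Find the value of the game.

-35/11

Row r2 is strictly dominated by row r3, so Alice never plays it.
The remaining 2×2 game on (r1, r3) × (A, B) has no saddle point. Let Alice play r1 with probability p; indifference gives −7p − (1−p) = −5(1−p), so p = 4/11.
Similarly Bob's optimal q on A is 5/11, and the value is -7·(5/11) + (0)·(6/11) = -35/11.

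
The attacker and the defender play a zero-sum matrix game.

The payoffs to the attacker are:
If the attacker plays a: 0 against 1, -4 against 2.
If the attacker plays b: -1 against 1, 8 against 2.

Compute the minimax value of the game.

-4/13

Row minima are -4 and -1, so the attacker's maximin is -1; column maxima are 0 and 8, so the defender's minimax is 0. These differ, so the equilibrium is in mixed strategies.
Let the attacker play a with probability p. The defender is indifferent when −(1−p) = −4p + 8(1−p), giving p = 9/13.
Let the defender play 1 with probability q. The attacker is indifferent when −4(1−q) = −q + 8(1−q), giving q = 12/13.
The value is 0·(12/13) + (-4)·(1/13) = -4/13.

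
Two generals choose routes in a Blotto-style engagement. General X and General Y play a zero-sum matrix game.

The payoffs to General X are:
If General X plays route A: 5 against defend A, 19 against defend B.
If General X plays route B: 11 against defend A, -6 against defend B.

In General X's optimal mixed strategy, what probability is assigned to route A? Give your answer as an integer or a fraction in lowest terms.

Row minima are 5 and -6, so General X's maximin is 5; column maxima are 11 and 19, so General Y's minimax is 11. These differ, so the equilibrium is in mixed strategies.
Let General X play route A with probability p. General Y is indifferent when 5p + 11(1−p) = 19p − 6(1−p), giving p = 17/31.

17/31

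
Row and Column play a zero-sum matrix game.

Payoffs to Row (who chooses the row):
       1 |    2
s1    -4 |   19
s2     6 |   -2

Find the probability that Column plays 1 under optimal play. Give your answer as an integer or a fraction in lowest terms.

Row minima are -4 and -2, so Row's maximin is -2; column maxima are 6 and 19, so Column's minimax is 6. These differ, so the equilibrium is in mixed strategies.
Let Column play 1 with probability q. Row is indifferent when −4q + 19(1−q) = 6q − 2(1−q), giving q = 21/31.

21/31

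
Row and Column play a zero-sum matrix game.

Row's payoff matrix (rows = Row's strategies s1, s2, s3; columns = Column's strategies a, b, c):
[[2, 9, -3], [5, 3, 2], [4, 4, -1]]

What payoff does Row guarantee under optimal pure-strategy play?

Row minima: -3, 2, -1 → Row's maximin is 2.
Column maxima: 5, 9, 2 → Column's minimax is 2.
They coincide at (s2, c), so the value is 2.

2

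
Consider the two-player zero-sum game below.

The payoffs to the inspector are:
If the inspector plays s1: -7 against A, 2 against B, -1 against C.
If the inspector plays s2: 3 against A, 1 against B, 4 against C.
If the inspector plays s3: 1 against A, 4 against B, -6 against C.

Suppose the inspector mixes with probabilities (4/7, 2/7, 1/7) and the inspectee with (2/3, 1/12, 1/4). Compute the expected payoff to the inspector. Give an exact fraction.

-40/21

Against (2/3, 1/12, 1/4), each row's expected payoff is s1: -19/4; s2: 37/12; s3: -1/2.
Taking the (4/7, 2/7, 1/7)-weighted average: (4/7)·(-19/4) + (2/7)·(37/12) + (1/7)·(-1/2) = -40/21.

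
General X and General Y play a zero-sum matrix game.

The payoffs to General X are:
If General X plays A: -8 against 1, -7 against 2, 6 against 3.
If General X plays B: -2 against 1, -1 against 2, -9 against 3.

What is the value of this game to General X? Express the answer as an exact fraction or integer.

-4

Column 2 is strictly dominated by 1 for General Y (it gives General X more in every row).
The remaining 2×2 game on (A, B) × (1, 3) has no saddle point. Let General X play A with probability p; indifference gives −8p − 2(1−p) = 6p − 9(1−p), so p = 1/3.
Similarly General Y's optimal q on 1 is 5/7, and the value is -8·(5/7) + (6)·(2/7) = -4.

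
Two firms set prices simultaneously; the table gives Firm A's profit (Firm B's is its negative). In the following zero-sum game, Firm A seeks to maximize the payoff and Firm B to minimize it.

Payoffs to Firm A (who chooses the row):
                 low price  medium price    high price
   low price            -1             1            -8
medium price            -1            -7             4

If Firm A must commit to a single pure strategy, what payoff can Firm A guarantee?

-7

The worst-case payoff for each row is low price: -8, medium price: -7.
The best of these is -7.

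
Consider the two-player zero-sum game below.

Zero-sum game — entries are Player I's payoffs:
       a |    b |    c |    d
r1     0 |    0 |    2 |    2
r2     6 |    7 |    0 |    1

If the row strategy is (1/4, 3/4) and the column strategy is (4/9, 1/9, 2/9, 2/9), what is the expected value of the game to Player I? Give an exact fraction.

107/36

Against (4/9, 1/9, 2/9, 2/9), each row's expected payoff is r1: 8/9; r2: 11/3.
Taking the (1/4, 3/4)-weighted average: (1/4)·(8/9) + (3/4)·(11/3) = 107/36.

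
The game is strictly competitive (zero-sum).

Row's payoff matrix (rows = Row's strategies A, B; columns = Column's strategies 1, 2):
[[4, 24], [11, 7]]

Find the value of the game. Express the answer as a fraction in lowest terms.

59/6

Row minima are 4 and 7, so Row's maximin is 7; column maxima are 11 and 24, so Column's minimax is 11. These differ, so the equilibrium is in mixed strategies.
Let Row play A with probability p. Column is indifferent when 4p + 11(1−p) = 24p + 7(1−p), giving p = 1/6.
Let Column play 1 with probability q. Row is indifferent when 4q + 24(1−q) = 11q + 7(1−q), giving q = 17/24.
The value is 4·(17/24) + (24)·(7/24) = 59/6.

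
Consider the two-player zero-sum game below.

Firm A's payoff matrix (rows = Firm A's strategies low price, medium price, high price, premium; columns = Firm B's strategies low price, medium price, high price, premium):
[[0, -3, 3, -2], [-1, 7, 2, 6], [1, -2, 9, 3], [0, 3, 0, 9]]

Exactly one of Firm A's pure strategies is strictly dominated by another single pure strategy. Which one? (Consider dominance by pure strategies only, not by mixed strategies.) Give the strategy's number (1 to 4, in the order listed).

Compare low price with high price: 1 > 0, -2 > -3, 9 > 3, 3 > -2.
So high price strictly dominates low price for Firm A; low price is strictly dominated.

1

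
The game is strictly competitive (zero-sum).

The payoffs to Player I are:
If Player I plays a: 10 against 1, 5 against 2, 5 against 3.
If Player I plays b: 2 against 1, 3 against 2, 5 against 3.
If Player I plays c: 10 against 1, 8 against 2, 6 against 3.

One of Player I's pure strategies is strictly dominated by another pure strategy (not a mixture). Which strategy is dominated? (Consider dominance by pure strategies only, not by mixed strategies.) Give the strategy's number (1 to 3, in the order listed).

Compare b with c: 10 > 2, 8 > 3, 6 > 5.
So c strictly dominates b for Player I; b is strictly dominated.

2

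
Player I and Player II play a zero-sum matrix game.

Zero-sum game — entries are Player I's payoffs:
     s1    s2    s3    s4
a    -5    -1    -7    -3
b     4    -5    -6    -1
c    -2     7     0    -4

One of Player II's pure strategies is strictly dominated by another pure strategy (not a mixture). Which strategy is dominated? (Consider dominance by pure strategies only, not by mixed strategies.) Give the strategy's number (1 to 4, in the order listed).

2

Player II prefers columns that give Player I less. Compare s2 with s3: -7 < -1, -6 < -5, 0 < 7.
So s3 strictly dominates s2 for Player II; s2 is strictly dominated.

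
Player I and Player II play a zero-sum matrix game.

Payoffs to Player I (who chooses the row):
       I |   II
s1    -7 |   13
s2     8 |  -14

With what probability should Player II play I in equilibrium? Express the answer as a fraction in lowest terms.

9/14

Row minima are -7 and -14, so Player I's maximin is -7; column maxima are 8 and 13, so Player II's minimax is 8. These differ, so the equilibrium is in mixed strategies.
Let Player II play I with probability q. Player I is indifferent when −7q + 13(1−q) = 8q − 14(1−q), giving q = 9/14.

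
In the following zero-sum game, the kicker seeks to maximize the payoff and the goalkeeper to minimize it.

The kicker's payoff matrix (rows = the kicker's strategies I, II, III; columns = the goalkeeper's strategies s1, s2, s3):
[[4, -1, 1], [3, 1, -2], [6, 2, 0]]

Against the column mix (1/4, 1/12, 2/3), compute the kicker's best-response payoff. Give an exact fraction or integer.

I: (4)·(1/4) + (-1)·(1/12) + (1)·(2/3) = 19/12.
II: (3)·(1/4) + (1)·(1/12) + (-2)·(2/3) = -1/2.
III: (6)·(1/4) + (2)·(1/12) + (0)·(2/3) = 5/3.
The best pure response is III with expected payoff 5/3.

5/3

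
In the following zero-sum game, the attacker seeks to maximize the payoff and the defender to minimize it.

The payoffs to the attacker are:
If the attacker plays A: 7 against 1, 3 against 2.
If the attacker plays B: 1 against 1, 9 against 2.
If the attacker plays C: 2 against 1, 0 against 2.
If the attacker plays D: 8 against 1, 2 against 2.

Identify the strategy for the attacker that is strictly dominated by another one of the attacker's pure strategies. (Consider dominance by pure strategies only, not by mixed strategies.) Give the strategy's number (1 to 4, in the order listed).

3

Compare C with A: 7 > 2, 3 > 0.
So A strictly dominates C for the attacker; C is strictly dominated.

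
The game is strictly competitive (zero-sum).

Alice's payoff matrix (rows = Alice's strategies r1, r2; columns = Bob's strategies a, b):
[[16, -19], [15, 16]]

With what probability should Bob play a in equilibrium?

Row minima are -19 and 15, so Alice's maximin is 15; column maxima are 16 and 16, so Bob's minimax is 16. These differ, so the equilibrium is in mixed strategies.
Let Bob play a with probability q. Alice is indifferent when 16q − 19(1−q) = 15q + 16(1−q), giving q = 35/36.

35/36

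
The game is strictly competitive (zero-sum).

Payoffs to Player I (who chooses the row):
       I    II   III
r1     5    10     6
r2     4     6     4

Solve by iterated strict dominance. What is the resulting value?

Row r2 is strictly dominated by row r1 (5>4, 10>6, 6>4); eliminate r2.
Column II is strictly dominated by I for Player II (5<10); eliminate II.
Column III is strictly dominated by I for Player II (5<6); eliminate III.
Only (r1, I) remains, with payoff 5.

5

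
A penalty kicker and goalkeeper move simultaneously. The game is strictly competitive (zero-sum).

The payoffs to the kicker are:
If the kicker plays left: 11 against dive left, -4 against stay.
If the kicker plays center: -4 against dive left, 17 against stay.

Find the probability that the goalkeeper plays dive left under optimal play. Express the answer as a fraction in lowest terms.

7/12

Row minima are -4 and -4, so the kicker's maximin is -4; column maxima are 11 and 17, so the goalkeeper's minimax is 11. These differ, so the equilibrium is in mixed strategies.
Let the goalkeeper play dive left with probability q. The kicker is indifferent when 11q − 4(1−q) = −4q + 17(1−q), giving q = 7/12.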